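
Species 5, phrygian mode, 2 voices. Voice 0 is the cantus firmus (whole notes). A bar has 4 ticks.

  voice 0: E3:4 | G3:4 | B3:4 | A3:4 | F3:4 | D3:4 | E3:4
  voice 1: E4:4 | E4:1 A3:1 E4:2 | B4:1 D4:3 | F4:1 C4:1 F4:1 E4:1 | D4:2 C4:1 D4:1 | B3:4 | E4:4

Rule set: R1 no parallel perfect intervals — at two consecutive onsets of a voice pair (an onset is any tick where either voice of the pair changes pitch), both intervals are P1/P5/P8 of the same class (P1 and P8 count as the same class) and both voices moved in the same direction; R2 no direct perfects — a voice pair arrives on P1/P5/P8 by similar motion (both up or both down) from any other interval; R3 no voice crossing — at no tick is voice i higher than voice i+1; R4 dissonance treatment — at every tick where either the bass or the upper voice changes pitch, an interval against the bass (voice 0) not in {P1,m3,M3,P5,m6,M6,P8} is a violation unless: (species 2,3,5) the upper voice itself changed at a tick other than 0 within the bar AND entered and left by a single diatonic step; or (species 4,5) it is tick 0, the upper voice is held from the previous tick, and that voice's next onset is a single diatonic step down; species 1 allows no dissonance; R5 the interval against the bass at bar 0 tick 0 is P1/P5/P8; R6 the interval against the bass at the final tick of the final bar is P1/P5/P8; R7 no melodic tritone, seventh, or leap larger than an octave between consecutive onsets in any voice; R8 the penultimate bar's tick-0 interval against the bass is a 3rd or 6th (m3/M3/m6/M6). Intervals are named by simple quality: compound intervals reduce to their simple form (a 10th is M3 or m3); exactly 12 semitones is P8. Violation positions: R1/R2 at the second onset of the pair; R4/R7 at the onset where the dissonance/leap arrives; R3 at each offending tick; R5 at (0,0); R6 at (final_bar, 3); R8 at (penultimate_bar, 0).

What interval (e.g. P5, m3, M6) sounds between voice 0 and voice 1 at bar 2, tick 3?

voice 0=B3 voice 1=D4 -> m3

m3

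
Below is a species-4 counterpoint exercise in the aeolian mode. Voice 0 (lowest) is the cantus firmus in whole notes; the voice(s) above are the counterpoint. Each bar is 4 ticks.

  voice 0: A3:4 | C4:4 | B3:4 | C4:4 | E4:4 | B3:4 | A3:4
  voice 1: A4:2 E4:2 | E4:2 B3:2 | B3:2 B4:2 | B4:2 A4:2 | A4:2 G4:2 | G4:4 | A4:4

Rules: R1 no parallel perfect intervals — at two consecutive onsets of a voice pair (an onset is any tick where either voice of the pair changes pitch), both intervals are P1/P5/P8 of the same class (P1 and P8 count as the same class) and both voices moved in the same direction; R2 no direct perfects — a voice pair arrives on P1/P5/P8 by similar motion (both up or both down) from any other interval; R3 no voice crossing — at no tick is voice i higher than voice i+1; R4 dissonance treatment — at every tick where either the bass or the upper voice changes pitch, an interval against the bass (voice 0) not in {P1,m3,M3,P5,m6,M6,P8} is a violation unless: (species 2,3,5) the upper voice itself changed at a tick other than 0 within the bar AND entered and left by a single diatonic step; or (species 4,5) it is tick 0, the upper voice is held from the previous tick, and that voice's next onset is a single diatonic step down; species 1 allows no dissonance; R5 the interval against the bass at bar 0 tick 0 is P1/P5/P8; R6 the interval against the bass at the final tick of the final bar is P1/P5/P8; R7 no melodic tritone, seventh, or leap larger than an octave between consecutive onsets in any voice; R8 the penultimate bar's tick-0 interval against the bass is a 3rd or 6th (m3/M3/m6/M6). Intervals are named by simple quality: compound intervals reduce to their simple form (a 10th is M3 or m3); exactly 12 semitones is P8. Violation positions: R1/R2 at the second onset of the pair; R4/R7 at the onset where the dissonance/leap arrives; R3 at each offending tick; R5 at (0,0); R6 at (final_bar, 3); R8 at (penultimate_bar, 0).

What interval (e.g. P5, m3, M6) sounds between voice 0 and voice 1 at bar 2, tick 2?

P8

voice 0=B3 voice 1=B4 -> P8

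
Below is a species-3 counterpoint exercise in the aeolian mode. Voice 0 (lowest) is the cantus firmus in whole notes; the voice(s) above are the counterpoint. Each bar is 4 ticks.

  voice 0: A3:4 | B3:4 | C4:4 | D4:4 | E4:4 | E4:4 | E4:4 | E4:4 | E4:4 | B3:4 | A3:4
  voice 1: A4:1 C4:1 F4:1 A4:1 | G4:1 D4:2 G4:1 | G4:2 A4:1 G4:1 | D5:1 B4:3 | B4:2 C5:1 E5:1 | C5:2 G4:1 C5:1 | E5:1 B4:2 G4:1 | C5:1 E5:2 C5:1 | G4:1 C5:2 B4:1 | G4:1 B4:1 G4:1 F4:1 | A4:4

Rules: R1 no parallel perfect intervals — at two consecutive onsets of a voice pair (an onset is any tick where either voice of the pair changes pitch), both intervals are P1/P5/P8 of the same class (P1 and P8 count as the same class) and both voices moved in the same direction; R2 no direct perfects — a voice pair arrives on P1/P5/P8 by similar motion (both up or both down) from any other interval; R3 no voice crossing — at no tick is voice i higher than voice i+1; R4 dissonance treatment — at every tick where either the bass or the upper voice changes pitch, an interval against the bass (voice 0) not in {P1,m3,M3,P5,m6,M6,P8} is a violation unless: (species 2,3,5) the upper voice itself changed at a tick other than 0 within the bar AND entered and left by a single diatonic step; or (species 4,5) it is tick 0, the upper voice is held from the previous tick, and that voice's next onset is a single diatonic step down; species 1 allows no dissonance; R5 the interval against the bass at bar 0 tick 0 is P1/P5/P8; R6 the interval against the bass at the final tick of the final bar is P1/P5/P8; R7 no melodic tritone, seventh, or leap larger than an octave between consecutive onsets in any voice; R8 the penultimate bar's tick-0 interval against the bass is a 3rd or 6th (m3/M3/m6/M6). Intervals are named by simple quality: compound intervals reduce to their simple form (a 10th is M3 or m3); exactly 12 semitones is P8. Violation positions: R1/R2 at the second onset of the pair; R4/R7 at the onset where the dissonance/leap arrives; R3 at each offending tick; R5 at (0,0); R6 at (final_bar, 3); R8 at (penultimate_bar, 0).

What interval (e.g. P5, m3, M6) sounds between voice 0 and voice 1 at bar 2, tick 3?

P5

voice 0=C4 voice 1=G4 -> P5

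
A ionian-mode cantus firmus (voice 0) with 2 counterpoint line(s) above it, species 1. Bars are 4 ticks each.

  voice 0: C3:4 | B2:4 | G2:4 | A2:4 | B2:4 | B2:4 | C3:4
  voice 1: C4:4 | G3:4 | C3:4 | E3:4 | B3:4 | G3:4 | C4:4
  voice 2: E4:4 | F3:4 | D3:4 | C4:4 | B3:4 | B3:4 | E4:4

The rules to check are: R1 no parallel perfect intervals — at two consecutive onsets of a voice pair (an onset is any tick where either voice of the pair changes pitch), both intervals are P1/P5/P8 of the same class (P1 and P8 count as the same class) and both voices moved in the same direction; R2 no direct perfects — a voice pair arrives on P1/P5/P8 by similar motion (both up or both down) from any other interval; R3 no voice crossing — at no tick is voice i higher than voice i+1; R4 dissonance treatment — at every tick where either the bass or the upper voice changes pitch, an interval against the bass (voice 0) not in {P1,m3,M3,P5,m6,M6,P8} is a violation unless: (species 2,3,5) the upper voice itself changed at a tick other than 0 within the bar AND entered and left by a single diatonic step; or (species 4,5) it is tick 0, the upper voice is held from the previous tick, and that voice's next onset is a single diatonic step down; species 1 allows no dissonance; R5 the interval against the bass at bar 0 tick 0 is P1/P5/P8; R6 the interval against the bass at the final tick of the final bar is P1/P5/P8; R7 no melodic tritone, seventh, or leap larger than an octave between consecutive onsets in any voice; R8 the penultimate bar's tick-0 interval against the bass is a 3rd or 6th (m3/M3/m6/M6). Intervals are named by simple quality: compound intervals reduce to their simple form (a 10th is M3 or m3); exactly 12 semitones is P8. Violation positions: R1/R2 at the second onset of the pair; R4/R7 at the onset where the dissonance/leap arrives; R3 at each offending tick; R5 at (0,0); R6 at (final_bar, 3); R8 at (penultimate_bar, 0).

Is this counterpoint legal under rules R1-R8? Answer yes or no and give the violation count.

No (15 violations)

bar 0: v0=C3 v1=C4 v2=E4 (M3)
bar 1: v0=B2 v1=G3 v2=F3 (TT)
bar 2: v0=G2 v1=C3 v2=D3 (P5)
bar 3: v0=A2 v1=E3 v2=C4 (m3)
bar 4: v0=B2 v1=B3 v2=B3 (P8)
bar 5: v0=B2 v1=G3 v2=B3 (P8)
bar 6: v0=C3 v1=C4 v2=E4 (M3)
  R5 @ bar0.0: opens on M3
  R3 @ bar1.0: G3 above F3
  R4 @ bar1.0: B2/F3 TT untreated
  R7 @ bar1.0: E4->F3 leap 11st
  R3 @ bar1.1: G3 above F3
  R3 @ bar1.2: G3 above F3
  R3 @ bar1.3: G3 above F3
  R2 @ bar2.0: B2/F3 TT -> G2/D3 P5 similar
  R4 @ bar2.0: G2/C3 P4 untreated
  R2 @ bar3.0: G2/C3 P4 -> A2/E3 P5 similar
  R7 @ bar3.0: D3->C4 leap 10st
  R2 @ bar4.0: A2/E3 P5 -> B2/B3 P8 similar
  R8 @ bar5.0: penult P8 not 3rd/6th
  R2 @ bar6.0: B2/G3 m6 -> C3/C4 P8 similar
  R6 @ bar6.3: closes on M3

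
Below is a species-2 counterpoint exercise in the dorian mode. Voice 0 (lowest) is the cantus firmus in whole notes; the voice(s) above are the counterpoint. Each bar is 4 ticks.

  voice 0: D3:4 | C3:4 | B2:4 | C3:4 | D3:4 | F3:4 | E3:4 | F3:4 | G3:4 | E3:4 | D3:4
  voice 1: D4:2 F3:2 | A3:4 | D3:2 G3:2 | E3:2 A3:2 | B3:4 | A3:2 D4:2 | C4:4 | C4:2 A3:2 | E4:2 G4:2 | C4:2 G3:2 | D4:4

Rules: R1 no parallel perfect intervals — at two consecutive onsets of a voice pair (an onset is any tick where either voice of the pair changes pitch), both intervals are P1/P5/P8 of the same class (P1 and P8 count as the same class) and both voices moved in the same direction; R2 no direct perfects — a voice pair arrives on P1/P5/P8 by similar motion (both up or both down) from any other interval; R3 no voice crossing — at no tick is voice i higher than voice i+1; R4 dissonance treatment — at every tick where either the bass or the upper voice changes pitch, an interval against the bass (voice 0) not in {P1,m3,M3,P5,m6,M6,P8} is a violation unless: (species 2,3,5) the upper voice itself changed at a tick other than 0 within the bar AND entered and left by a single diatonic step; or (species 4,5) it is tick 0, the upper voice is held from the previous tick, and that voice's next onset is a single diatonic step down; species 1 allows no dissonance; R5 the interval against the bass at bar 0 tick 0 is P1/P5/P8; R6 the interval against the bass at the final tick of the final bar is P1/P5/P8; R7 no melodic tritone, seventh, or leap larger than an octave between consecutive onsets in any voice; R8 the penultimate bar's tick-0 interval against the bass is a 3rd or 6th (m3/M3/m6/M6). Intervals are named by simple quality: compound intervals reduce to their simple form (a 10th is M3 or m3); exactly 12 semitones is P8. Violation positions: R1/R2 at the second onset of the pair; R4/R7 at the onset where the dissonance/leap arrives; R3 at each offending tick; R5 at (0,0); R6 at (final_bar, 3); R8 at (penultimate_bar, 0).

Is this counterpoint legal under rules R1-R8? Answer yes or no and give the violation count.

bar 0: v0=D3 v1=D4 (P8)
bar 1: v0=C3 v1=A3 (M6)
bar 2: v0=B2 v1=D3 (m3)
bar 3: v0=C3 v1=E3 (M3)
bar 4: v0=D3 v1=B3 (M6)
bar 5: v0=F3 v1=A3 (M3)
bar 6: v0=E3 v1=C4 (m6)
bar 7: v0=F3 v1=C4 (P5)
bar 8: v0=G3 v1=E4 (M6)
bar 9: v0=E3 v1=C4 (m6)
bar 10: v0=D3 v1=D4 (P8)

Yes (0 violations)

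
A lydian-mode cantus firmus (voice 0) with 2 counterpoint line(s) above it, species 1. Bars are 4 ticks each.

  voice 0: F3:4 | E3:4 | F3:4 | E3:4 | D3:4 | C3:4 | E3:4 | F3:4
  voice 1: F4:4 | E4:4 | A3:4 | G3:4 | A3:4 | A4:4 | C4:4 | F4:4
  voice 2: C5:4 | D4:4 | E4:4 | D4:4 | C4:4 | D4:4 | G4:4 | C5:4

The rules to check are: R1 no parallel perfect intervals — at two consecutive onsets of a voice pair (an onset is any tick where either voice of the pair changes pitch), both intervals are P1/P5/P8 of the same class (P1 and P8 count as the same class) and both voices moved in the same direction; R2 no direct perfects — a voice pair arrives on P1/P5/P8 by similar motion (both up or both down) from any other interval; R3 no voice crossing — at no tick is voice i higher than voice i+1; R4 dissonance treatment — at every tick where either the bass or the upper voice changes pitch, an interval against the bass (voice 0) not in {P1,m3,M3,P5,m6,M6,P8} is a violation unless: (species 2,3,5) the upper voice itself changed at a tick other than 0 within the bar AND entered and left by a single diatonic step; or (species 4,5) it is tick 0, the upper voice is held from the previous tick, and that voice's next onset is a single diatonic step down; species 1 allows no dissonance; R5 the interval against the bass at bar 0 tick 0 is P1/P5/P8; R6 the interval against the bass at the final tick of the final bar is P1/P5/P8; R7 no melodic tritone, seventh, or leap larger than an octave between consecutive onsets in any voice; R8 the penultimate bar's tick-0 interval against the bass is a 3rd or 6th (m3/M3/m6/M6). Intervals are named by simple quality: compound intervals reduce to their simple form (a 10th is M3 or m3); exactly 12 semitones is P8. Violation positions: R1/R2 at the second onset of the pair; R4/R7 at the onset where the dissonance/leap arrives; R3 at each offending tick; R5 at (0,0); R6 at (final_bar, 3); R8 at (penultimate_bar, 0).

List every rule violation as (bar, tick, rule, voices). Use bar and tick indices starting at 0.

bar 0: v0=F3 v1=F4 v2=C5 downbeat P5
bar 1: v0=E3 v1=E4 v2=D4 downbeat m7
bar 2: v0=F3 v1=A3 v2=E4 downbeat M7
bar 3: v0=E3 v1=G3 v2=D4 downbeat m7
bar 4: v0=D3 v1=A3 v2=C4 downbeat m7
bar 5: v0=C3 v1=A4 v2=D4 downbeat M2
bar 6: v0=E3 v1=C4 v2=G4 downbeat m3
bar 7: v0=F3 v1=F4 v2=C5 downbeat P5
  -> R1 @ bar 1 tick 0 v(0, 1): F3/F4 P8 -> E3/E4 P8 similar
  -> R3 @ bar 1 tick 0 v(1, 2): E4 above D4
  -> R4 @ bar 1 tick 0 v(0, 2): E3/D4 m7 untreated
  -> R7 @ bar 1 tick 0 v(2,): C5->D4 leap 10st
  -> R3 @ bar 1 tick 1 v(1, 2): E4 above D4
  -> R3 @ bar 1 tick 2 v(1, 2): E4 above D4
  -> R3 @ bar 1 tick 3 v(1, 2): E4 above D4
  -> R4 @ bar 2 tick 0 v(0, 2): F3/E4 M7 untreated
  -> R1 @ bar 3 tick 0 v(1, 2): A3/E4 P5 -> G3/D4 P5 similar
  -> R4 @ bar 3 tick 0 v(0, 2): E3/D4 m7 untreated
  -> R4 @ bar 4 tick 0 v(0, 2): D3/C4 m7 untreated
  -> R2 @ bar 5 tick 0 v(1, 2): A3/C4 m3 -> A4/D4 P5 similar
  -> R3 @ bar 5 tick 0 v(1, 2): A4 above D4
  -> R4 @ bar 5 tick 0 v(0, 2): C3/D4 M2 untreated
  -> R3 @ bar 5 tick 1 v(1, 2): A4 above D4
  -> R3 @ bar 5 tick 2 v(1, 2): A4 above D4
  -> R3 @ bar 5 tick 3 v(1, 2): A4 above D4
  -> R1 @ bar 7 tick 0 v(1, 2): C4/G4 P5 -> F4/C5 P5 similar
  -> R2 @ bar 7 tick 0 v(0, 1): E3/C4 m6 -> F3/F4 P8 similar
  -> R2 @ bar 7 tick 0 v(0, 2): E3/G4 m3 -> F3/C5 P5 similar

(1, 0, R1, (0, 1))
(1, 0, R3, (1, 2))
(1, 0, R4, (0, 2))
(1, 0, R7, (2,))
(1, 1, R3, (1, 2))
(1, 2, R3, (1, 2))
(1, 3, R3, (1, 2))
(2, 0, R4, (0, 2))
(3, 0, R1, (1, 2))
(3, 0, R4, (0, 2))
(4, 0, R4, (0, 2))
(5, 0, R2, (1, 2))
(5, 0, R3, (1, 2))
(5, 0, R4, (0, 2))
(5, 1, R3, (1, 2))
(5, 2, R3, (1, 2))
(5, 3, R3, (1, 2))
(7, 0, R1, (1, 2))
(7, 0, R2, (0, 1))
(7, 0, R2, (0, 2))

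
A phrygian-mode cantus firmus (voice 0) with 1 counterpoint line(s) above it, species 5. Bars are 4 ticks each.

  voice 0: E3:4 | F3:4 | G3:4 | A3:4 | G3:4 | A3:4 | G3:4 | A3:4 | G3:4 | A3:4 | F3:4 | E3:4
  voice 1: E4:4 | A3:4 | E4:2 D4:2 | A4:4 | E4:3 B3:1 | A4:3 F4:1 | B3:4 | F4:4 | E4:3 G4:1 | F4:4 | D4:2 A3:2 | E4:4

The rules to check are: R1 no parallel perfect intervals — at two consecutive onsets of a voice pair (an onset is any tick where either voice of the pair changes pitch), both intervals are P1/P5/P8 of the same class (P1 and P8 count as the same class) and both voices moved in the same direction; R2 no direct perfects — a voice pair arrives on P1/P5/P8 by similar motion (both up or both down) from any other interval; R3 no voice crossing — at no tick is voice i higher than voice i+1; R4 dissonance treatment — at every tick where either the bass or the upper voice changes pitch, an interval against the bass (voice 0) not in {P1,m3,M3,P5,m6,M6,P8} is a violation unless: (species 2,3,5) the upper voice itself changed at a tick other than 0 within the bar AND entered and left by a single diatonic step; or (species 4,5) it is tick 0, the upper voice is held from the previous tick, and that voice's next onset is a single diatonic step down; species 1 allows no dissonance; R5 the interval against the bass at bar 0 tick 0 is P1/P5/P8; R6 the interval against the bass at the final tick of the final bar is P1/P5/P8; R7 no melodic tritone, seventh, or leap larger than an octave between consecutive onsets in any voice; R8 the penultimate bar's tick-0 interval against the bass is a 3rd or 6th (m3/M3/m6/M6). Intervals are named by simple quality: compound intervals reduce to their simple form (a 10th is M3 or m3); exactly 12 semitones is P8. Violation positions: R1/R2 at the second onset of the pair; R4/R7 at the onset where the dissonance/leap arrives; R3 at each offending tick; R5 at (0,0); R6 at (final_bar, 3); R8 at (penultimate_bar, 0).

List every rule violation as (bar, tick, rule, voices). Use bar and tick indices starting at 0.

(3, 0, R2, (0, 1))
(5, 0, R2, (0, 1))
(5, 0, R7, (1,))
(6, 0, R7, (1,))
(7, 0, R7, (1,))

bar 0: v0=E3 v1=E4 downbeat P8
bar 1: v0=F3 v1=A3 downbeat M3
bar 2: v0=G3 v1=E4 downbeat M6
bar 3: v0=A3 v1=A4 downbeat P8
bar 4: v0=G3 v1=E4 downbeat M6
bar 5: v0=A3 v1=A4 downbeat P8
bar 6: v0=G3 v1=B3 downbeat M3
bar 7: v0=A3 v1=F4 downbeat m6
bar 8: v0=G3 v1=E4 downbeat M6
bar 9: v0=A3 v1=F4 downbeat m6
bar 10: v0=F3 v1=D4 downbeat M6
bar 11: v0=E3 v1=E4 downbeat P8
  -> R2 @ bar 3 tick 0 v(0, 1): G3/D4 P5 -> A3/A4 P8 similar
  -> R2 @ bar 5 tick 0 v(0, 1): G3/B3 M3 -> A3/A4 P8 similar
  -> R7 @ bar 5 tick 0 v(1,): B3->A4 leap 10st
  -> R7 @ bar 6 tick 0 v(1,): F4->B3 leap 6st
  -> R7 @ bar 7 tick 0 v(1,): B3->F4 leap 6st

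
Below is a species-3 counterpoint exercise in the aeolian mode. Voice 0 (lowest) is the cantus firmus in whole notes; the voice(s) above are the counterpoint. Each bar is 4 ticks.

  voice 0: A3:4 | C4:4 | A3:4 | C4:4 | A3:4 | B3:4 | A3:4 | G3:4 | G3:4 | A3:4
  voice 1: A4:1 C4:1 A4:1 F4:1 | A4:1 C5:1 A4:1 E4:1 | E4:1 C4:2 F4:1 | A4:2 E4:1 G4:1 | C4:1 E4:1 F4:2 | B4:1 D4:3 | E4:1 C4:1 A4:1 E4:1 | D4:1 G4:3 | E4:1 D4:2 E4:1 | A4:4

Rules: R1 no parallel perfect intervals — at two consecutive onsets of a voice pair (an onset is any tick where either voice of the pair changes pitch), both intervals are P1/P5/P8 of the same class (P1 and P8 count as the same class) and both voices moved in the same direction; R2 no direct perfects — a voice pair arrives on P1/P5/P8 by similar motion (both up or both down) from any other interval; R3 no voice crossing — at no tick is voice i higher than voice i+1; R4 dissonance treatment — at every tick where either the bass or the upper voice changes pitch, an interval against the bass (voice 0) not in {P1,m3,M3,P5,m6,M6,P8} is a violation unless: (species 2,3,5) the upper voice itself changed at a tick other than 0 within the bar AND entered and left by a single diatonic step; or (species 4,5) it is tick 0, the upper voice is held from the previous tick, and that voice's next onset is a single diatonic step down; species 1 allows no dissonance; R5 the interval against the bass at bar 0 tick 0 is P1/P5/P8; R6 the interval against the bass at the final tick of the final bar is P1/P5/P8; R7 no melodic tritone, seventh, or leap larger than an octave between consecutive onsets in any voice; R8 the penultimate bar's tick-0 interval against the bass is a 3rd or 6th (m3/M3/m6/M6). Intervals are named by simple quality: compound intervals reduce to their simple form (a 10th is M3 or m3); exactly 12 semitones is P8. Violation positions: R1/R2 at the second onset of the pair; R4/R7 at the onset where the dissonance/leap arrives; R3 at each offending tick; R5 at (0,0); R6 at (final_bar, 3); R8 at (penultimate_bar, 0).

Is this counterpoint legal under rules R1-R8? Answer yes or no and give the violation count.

bar 0: v0=A3 v1=A4 (P8)
bar 1: v0=C4 v1=A4 (M6)
bar 2: v0=A3 v1=E4 (P5)
bar 3: v0=C4 v1=A4 (M6)
bar 4: v0=A3 v1=C4 (m3)
bar 5: v0=B3 v1=B4 (P8)
bar 6: v0=A3 v1=E4 (P5)
bar 7: v0=G3 v1=D4 (P5)
bar 8: v0=G3 v1=E4 (M6)
bar 9: v0=A3 v1=A4 (P8)
  R2 @ bar5.0: A3/F4 m6 -> B3/B4 P8 similar
  R7 @ bar5.0: F4->B4 leap 6st
  R1 @ bar7.0: A3/E4 P5 -> G3/D4 P5 similar
  R2 @ bar9.0: G3/E4 M6 -> A3/A4 P8 similar

No (4 violations)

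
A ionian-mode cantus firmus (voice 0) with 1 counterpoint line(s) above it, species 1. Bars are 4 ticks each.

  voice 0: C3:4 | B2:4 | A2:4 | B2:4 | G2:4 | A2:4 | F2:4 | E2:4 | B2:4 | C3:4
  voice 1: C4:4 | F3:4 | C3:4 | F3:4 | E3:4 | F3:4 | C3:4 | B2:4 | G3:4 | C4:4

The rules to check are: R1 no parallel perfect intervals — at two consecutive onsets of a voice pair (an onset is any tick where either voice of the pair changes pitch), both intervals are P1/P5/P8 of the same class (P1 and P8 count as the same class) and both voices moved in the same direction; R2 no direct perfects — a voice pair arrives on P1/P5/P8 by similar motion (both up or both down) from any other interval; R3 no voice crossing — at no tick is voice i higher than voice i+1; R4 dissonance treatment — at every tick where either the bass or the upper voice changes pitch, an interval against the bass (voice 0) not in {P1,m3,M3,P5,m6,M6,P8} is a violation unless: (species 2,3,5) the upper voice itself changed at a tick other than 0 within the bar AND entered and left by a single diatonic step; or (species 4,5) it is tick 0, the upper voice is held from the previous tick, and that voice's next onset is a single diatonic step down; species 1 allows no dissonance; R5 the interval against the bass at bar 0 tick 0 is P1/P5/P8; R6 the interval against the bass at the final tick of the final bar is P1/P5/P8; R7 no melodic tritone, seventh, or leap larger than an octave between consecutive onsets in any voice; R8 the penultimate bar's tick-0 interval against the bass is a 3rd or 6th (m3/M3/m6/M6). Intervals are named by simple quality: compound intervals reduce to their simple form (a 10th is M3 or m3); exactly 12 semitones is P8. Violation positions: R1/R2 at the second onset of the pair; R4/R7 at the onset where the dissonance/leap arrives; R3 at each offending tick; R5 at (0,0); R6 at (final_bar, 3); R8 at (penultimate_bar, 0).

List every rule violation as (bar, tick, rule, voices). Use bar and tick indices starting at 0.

(1, 0, R4, (0, 1))
(3, 0, R4, (0, 1))
(6, 0, R2, (0, 1))
(7, 0, R1, (0, 1))
(9, 0, R2, (0, 1))

bar 0: v0=C3 v1=C4 downbeat P8
bar 1: v0=B2 v1=F3 downbeat TT
bar 2: v0=A2 v1=C3 downbeat m3
bar 3: v0=B2 v1=F3 downbeat TT
bar 4: v0=G2 v1=E3 downbeat M6
bar 5: v0=A2 v1=F3 downbeat m6
bar 6: v0=F2 v1=C3 downbeat P5
bar 7: v0=E2 v1=B2 downbeat P5
bar 8: v0=B2 v1=G3 downbeat m6
bar 9: v0=C3 v1=C4 downbeat P8
  -> R4 @ bar 1 tick 0 v(0, 1): B2/F3 TT untreated
  -> R4 @ bar 3 tick 0 v(0, 1): B2/F3 TT untreated
  -> R2 @ bar 6 tick 0 v(0, 1): A2/F3 m6 -> F2/C3 P5 similar
  -> R1 @ bar 7 tick 0 v(0, 1): F2/C3 P5 -> E2/B2 P5 similar
  -> R2 @ bar 9 tick 0 v(0, 1): B2/G3 m6 -> C3/C4 P8 similar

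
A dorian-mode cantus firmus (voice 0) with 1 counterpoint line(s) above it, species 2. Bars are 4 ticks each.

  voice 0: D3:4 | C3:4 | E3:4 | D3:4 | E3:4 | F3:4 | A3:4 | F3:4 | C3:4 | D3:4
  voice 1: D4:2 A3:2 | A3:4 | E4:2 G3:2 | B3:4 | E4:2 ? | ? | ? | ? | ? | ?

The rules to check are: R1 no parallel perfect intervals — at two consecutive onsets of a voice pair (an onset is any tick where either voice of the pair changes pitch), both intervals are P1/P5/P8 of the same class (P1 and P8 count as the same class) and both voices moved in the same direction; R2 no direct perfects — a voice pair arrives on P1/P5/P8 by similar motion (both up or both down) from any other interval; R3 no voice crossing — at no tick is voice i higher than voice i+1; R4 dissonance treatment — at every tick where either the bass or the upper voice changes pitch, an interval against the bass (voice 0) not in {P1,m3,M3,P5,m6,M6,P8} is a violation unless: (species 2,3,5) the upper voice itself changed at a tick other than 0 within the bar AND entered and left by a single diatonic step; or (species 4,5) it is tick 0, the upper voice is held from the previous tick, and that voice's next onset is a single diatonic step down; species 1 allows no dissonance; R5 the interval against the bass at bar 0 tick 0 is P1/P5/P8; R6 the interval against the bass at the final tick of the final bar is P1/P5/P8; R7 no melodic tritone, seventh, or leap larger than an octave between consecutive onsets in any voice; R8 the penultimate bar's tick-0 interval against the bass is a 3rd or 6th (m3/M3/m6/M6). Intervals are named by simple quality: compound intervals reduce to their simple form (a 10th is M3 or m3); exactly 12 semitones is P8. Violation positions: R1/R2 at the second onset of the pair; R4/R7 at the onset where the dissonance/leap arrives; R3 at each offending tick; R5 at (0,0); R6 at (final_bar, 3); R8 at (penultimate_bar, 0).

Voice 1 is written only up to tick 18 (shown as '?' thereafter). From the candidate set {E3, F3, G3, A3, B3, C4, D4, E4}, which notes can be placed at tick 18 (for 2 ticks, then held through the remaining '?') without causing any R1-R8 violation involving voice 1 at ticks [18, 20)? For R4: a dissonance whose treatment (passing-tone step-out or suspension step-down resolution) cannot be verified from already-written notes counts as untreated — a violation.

E3: legal
F3: violates R4,R7
G3: legal
A3: violates R4
B3: legal
C4: legal
D4: violates R4
E4: legal

{B3, C4, E3, E4, G3}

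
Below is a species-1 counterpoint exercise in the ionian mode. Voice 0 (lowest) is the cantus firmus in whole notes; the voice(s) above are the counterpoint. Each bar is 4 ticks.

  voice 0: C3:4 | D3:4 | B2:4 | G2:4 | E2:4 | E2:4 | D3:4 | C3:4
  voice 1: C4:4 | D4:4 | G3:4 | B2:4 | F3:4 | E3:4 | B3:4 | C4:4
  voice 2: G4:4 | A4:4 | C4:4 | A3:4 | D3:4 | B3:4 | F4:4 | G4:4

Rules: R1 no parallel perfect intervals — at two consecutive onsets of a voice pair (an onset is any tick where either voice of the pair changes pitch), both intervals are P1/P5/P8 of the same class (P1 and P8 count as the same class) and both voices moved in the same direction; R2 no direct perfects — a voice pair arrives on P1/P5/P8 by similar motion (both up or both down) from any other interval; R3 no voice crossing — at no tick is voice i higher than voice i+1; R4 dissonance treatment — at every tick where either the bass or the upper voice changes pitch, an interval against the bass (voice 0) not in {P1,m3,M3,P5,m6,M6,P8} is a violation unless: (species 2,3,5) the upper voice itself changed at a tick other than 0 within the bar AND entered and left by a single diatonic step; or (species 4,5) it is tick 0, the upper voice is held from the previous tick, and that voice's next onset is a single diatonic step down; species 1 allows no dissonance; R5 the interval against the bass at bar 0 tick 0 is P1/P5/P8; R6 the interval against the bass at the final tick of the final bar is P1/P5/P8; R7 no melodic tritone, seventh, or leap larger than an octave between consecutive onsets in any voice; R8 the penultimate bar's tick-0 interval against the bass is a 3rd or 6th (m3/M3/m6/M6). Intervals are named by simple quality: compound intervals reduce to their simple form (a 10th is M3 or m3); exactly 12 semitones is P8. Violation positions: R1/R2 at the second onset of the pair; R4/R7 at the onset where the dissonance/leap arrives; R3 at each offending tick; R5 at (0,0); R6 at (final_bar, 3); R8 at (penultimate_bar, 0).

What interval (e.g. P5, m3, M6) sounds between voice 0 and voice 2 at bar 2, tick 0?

voice 0=B2 voice 2=C4 -> m2

m2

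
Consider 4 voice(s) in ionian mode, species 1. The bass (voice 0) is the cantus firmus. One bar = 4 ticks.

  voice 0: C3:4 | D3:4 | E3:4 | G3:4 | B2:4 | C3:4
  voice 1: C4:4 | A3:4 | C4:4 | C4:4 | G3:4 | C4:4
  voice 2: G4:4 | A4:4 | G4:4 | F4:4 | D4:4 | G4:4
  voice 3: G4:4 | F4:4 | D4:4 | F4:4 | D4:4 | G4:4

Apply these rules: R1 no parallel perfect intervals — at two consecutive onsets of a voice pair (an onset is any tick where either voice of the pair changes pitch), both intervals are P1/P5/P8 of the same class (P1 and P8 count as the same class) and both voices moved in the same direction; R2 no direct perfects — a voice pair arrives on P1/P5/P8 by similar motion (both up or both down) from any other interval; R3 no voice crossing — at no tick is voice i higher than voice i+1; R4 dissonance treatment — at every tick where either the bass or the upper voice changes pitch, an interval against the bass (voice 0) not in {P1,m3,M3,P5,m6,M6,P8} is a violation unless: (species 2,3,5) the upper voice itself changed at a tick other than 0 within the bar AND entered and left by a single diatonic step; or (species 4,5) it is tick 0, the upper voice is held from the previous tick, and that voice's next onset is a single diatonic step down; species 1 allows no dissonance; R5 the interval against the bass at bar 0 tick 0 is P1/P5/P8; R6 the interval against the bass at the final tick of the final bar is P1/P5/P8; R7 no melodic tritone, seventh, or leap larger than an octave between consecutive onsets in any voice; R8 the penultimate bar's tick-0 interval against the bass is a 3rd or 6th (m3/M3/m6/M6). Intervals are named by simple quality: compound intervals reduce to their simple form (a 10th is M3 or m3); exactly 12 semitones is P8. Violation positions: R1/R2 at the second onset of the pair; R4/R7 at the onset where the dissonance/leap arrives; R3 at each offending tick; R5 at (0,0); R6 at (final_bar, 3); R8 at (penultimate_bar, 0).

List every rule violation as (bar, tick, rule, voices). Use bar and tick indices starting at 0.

(1, 0, R1, (0, 2))
(1, 0, R3, (2, 3))
(1, 1, R3, (2, 3))
(1, 2, R3, (2, 3))
(1, 3, R3, (2, 3))
(2, 0, R3, (2, 3))
(2, 0, R4, (0, 3))
(2, 1, R3, (2, 3))
(2, 2, R3, (2, 3))
(2, 3, R3, (2, 3))
(3, 0, R4, (0, 1))
(3, 0, R4, (0, 2))
(3, 0, R4, (0, 3))
(4, 0, R1, (2, 3))
(4, 0, R2, (1, 2))
(4, 0, R2, (1, 3))
(5, 0, R1, (1, 2))
(5, 0, R1, (1, 3))
(5, 0, R1, (2, 3))
(5, 0, R2, (0, 1))
(5, 0, R2, (0, 2))
(5, 0, R2, (0, 3))

bar 0: v0=C3 v1=C4 v2=G4 v3=G4 downbeat P5
bar 1: v0=D3 v1=A3 v2=A4 v3=F4 downbeat m3
bar 2: v0=E3 v1=C4 v2=G4 v3=D4 downbeat m7
bar 3: v0=G3 v1=C4 v2=F4 v3=F4 downbeat m7
bar 4: v0=B2 v1=G3 v2=D4 v3=D4 downbeat m3
bar 5: v0=C3 v1=C4 v2=G4 v3=G4 downbeat P5
  -> R1 @ bar 1 tick 0 v(0, 2): C3/G4 P5 -> D3/A4 P5 similar
  -> R3 @ bar 1 tick 0 v(2, 3): A4 above F4
  -> R3 @ bar 1 tick 1 v(2, 3): A4 above F4
  -> R3 @ bar 1 tick 2 v(2, 3): A4 above F4
  -> R3 @ bar 1 tick 3 v(2, 3): A4 above F4
  -> R3 @ bar 2 tick 0 v(2, 3): G4 above D4
  -> R4 @ bar 2 tick 0 v(0, 3): E3/D4 m7 untreated
  -> R3 @ bar 2 tick 1 v(2, 3): G4 above D4
  -> R3 @ bar 2 tick 2 v(2, 3): G4 above D4
  -> R3 @ bar 2 tick 3 v(2, 3): G4 above D4
  -> R4 @ bar 3 tick 0 v(0, 1): G3/C4 P4 untreated
  -> R4 @ bar 3 tick 0 v(0, 2): G3/F4 m7 untreated
  -> R4 @ bar 3 tick 0 v(0, 3): G3/F4 m7 untreated
  -> R1 @ bar 4 tick 0 v(2, 3): F4/F4 P1 -> D4/D4 P1 similar
  -> R2 @ bar 4 tick 0 v(1, 2): C4/F4 P4 -> G3/D4 P5 similar
  -> R2 @ bar 4 tick 0 v(1, 3): C4/F4 P4 -> G3/D4 P5 similar
  -> R1 @ bar 5 tick 0 v(1, 2): G3/D4 P5 -> C4/G4 P5 similar
  -> R1 @ bar 5 tick 0 v(1, 3): G3/D4 P5 -> C4/G4 P5 similar
  -> R1 @ bar 5 tick 0 v(2, 3): D4/D4 P1 -> G4/G4 P1 similar
  -> R2 @ bar 5 tick 0 v(0, 1): B2/G3 m6 -> C3/C4 P8 similar
  -> R2 @ bar 5 tick 0 v(0, 2): B2/D4 m3 -> C3/G4 P5 similar
  -> R2 @ bar 5 tick 0 v(0, 3): B2/D4 m3 -> C3/G4 P5 similar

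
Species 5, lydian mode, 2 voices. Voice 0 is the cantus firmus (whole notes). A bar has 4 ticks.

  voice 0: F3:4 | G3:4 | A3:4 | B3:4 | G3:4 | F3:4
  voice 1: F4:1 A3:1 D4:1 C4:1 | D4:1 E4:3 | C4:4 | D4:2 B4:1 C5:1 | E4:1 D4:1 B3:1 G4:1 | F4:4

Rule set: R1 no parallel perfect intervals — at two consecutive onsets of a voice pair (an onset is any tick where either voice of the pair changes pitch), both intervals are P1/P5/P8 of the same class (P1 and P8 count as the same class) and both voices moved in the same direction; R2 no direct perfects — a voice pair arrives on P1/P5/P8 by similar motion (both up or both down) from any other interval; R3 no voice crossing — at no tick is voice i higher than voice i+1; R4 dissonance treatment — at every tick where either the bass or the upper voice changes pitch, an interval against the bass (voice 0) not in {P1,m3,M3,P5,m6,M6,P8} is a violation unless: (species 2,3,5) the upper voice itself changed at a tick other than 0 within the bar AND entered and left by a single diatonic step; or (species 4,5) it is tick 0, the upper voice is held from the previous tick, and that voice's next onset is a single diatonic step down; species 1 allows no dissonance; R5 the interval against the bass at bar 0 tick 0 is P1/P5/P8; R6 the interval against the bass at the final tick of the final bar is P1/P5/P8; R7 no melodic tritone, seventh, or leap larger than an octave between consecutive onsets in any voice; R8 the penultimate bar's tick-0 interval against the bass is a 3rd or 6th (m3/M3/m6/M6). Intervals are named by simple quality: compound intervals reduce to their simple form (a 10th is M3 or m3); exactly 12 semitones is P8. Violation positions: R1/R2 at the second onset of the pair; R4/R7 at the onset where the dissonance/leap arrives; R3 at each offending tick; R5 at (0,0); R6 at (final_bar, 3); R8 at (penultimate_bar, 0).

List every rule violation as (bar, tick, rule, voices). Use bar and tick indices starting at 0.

(1, 0, R1, (0, 1))
(3, 3, R4, (0, 1))
(5, 0, R1, (0, 1))

bar 0: v0=F3 v1=F4 downbeat P8
bar 1: v0=G3 v1=D4 downbeat P5
bar 2: v0=A3 v1=C4 downbeat m3
bar 3: v0=B3 v1=D4 downbeat m3
bar 4: v0=G3 v1=E4 downbeat M6
bar 5: v0=F3 v1=F4 downbeat P8
  -> R1 @ bar 1 tick 0 v(0, 1): F3/C4 P5 -> G3/D4 P5 similar
  -> R4 @ bar 3 tick 3 v(0, 1): B3/C5 m2 untreated
  -> R1 @ bar 5 tick 0 v(0, 1): G3/G4 P8 -> F3/F4 P8 similar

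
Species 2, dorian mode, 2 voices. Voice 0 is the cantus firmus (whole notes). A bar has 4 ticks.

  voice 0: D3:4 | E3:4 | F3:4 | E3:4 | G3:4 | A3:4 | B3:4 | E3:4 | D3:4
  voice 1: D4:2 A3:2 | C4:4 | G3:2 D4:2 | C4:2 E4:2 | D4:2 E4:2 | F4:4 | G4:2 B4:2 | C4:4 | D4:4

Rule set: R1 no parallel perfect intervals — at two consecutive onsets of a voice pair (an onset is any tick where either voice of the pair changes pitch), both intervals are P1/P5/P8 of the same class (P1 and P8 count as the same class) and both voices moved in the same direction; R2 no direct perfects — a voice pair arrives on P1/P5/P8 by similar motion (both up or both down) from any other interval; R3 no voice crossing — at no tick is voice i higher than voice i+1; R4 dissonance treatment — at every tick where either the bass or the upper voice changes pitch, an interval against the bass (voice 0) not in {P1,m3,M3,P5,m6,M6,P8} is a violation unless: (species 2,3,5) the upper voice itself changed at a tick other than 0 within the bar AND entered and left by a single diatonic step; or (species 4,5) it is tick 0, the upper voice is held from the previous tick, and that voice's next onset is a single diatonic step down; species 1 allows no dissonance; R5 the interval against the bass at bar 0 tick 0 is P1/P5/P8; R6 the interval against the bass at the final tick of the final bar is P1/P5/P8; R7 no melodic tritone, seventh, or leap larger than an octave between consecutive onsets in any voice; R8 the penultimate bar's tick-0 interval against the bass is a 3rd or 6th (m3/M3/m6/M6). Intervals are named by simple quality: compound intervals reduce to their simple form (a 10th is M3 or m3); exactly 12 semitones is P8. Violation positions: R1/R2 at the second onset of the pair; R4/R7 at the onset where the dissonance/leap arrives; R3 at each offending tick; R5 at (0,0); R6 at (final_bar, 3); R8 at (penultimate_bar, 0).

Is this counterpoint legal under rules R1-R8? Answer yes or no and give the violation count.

bar 0: v0=D3 v1=D4 (P8)
bar 1: v0=E3 v1=C4 (m6)
bar 2: v0=F3 v1=G3 (M2)
bar 3: v0=E3 v1=C4 (m6)
bar 4: v0=G3 v1=D4 (P5)
bar 5: v0=A3 v1=F4 (m6)
bar 6: v0=B3 v1=G4 (m6)
bar 7: v0=E3 v1=C4 (m6)
bar 8: v0=D3 v1=D4 (P8)
  R4 @ bar2.0: F3/G3 M2 untreated
  R7 @ bar7.0: B4->C4 leap 11st

No (2 violations)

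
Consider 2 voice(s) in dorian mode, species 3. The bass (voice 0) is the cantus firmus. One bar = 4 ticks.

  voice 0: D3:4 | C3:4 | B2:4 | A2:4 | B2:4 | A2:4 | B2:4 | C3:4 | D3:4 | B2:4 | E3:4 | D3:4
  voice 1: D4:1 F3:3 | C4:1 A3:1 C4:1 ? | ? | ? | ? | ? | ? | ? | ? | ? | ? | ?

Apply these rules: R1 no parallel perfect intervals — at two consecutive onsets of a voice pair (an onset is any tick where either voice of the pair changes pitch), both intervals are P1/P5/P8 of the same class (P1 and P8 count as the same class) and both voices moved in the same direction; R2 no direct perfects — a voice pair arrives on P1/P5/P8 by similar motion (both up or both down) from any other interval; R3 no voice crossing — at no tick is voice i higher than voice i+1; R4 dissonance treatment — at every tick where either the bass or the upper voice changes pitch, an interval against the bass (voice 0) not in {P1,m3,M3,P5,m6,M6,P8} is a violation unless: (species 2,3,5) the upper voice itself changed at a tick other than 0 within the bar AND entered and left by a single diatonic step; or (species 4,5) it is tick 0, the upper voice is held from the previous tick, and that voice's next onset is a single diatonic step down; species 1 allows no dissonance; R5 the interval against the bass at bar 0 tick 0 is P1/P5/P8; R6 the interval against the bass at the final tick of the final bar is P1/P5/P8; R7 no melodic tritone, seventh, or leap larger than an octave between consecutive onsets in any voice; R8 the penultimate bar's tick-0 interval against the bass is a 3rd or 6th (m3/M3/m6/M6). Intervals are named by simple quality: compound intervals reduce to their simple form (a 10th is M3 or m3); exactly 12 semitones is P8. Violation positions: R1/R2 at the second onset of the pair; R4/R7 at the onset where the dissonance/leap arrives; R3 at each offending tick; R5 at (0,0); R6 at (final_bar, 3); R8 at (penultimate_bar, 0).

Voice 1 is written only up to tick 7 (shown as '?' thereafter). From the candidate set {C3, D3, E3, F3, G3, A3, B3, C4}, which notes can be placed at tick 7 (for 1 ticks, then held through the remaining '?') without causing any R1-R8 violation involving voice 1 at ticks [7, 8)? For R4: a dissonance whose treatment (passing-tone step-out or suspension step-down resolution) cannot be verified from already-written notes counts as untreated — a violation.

{A3, C3, C4, E3, G3}

C3: legal
D3: violates R4,R7
E3: legal
F3: violates R4
G3: legal
A3: legal
B3: violates R4
C4: legal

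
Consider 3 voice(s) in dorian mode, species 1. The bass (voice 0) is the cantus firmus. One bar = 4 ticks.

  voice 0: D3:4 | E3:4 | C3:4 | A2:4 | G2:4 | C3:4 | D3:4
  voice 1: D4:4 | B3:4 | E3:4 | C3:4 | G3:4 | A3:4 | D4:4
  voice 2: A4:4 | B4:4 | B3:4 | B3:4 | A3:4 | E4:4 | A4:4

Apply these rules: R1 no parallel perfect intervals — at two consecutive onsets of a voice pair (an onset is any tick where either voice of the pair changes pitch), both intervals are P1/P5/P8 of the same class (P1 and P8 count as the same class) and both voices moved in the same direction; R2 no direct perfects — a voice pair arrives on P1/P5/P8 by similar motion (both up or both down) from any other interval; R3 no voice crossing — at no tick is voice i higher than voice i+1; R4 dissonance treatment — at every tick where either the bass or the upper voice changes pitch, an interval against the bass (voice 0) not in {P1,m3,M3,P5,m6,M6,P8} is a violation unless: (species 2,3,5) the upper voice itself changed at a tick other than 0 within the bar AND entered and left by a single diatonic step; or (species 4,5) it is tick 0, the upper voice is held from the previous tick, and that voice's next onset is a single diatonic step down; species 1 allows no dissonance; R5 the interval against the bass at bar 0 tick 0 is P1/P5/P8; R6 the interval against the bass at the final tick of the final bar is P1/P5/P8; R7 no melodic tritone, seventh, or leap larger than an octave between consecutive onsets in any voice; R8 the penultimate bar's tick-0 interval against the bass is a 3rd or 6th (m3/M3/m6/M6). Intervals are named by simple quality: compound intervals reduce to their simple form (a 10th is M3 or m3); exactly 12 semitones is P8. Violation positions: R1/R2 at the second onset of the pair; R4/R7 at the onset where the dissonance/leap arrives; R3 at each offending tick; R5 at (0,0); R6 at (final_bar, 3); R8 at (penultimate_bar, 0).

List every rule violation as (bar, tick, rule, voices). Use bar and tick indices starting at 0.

(1, 0, R1, (0, 2))
(2, 0, R2, (1, 2))
(2, 0, R4, (0, 2))
(3, 0, R4, (0, 2))
(4, 0, R4, (0, 2))
(5, 0, R2, (1, 2))
(6, 0, R1, (1, 2))
(6, 0, R2, (0, 1))
(6, 0, R2, (0, 2))

bar 0: v0=D3 v1=D4 v2=A4 downbeat P5
bar 1: v0=E3 v1=B3 v2=B4 downbeat P5
bar 2: v0=C3 v1=E3 v2=B3 downbeat M7
bar 3: v0=A2 v1=C3 v2=B3 downbeat M2
bar 4: v0=G2 v1=G3 v2=A3 downbeat M2
bar 5: v0=C3 v1=A3 v2=E4 downbeat M3
bar 6: v0=D3 v1=D4 v2=A4 downbeat P5
  -> R1 @ bar 1 tick 0 v(0, 2): D3/A4 P5 -> E3/B4 P5 similar
  -> R2 @ bar 2 tick 0 v(1, 2): B3/B4 P8 -> E3/B3 P5 similar
  -> R4 @ bar 2 tick 0 v(0, 2): C3/B3 M7 untreated
  -> R4 @ bar 3 tick 0 v(0, 2): A2/B3 M2 untreated
  -> R4 @ bar 4 tick 0 v(0, 2): G2/A3 M2 untreated
  -> R2 @ bar 5 tick 0 v(1, 2): G3/A3 M2 -> A3/E4 P5 similar
  -> R1 @ bar 6 tick 0 v(1, 2): A3/E4 P5 -> D4/A4 P5 similar
  -> R2 @ bar 6 tick 0 v(0, 1): C3/A3 M6 -> D3/D4 P8 similar
  -> R2 @ bar 6 tick 0 v(0, 2): C3/E4 M3 -> D3/A4 P5 similar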